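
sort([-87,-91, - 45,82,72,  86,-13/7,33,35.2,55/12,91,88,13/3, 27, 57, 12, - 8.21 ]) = [ - 91, - 87,-45, - 8.21,-13/7,13/3, 55/12,12,27,33,35.2 , 57,72,82,86, 88,91 ] 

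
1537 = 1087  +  450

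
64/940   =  16/235 = 0.07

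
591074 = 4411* 134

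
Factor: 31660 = 2^2*5^1*1583^1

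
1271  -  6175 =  - 4904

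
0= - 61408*0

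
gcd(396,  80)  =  4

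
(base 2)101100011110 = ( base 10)2846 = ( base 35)2bb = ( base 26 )45c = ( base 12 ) 1792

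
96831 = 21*4611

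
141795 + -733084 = -591289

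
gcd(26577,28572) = 3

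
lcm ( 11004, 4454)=187068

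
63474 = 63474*1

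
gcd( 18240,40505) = 5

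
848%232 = 152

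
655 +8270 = 8925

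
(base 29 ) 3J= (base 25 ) 46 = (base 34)34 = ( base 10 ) 106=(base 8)152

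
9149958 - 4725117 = 4424841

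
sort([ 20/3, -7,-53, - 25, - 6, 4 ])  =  [- 53, - 25, - 7, - 6 , 4,20/3 ]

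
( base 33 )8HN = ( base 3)110202022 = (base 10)9296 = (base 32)92g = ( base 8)22120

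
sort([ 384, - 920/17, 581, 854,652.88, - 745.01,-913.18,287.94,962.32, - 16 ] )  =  [ - 913.18,-745.01 , - 920/17, - 16, 287.94, 384,581,652.88, 854,962.32 ] 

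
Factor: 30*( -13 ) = -390 = - 2^1*3^1*5^1*13^1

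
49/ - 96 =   -  49/96 = - 0.51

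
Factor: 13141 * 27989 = 367803449 = 13^1*17^1 * 773^1 * 2153^1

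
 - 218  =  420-638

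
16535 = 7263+9272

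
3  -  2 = 1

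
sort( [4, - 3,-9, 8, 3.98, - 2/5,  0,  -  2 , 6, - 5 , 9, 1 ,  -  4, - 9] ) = [ - 9, - 9, - 5,- 4, - 3, - 2, - 2/5, 0, 1,  3.98, 4 , 6, 8, 9 ]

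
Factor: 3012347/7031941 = 7^( - 2) * 13^1*143509^(  -  1)*231719^1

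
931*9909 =9225279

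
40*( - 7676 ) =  - 307040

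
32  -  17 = 15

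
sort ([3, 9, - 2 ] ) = [ - 2, 3, 9] 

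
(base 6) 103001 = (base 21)j24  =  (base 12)4a61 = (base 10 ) 8425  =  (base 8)20351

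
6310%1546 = 126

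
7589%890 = 469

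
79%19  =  3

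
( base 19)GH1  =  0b1011111010100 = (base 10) 6100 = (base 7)23533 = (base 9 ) 8327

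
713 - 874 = - 161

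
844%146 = 114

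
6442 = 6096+346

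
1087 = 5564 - 4477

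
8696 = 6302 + 2394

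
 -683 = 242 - 925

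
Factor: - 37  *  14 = - 518  =  - 2^1*7^1*37^1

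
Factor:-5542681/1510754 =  - 2^ (-1 )*7^( - 1 )*31^( - 1 )*59^( - 2 ) *293^1*18917^1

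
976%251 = 223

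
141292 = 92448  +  48844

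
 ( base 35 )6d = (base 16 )DF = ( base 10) 223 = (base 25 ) 8n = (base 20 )b3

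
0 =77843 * 0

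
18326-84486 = -66160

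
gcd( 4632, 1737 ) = 579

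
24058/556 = 43 + 75/278 = 43.27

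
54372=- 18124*( - 3) 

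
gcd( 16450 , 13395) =235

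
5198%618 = 254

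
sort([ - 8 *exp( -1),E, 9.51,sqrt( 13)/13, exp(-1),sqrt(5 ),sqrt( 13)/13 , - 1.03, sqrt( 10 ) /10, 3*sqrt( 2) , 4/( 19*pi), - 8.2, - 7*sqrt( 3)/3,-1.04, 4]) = [  -  8.2, - 7*sqrt( 3)/3,-8 * exp( - 1 ),-1.04, - 1.03 , 4/( 19* pi), sqrt( 13 )/13,sqrt( 13 ) /13,sqrt(  10 ) /10,  exp( - 1 ), sqrt( 5), E, 4, 3*sqrt( 2 ), 9.51]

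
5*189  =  945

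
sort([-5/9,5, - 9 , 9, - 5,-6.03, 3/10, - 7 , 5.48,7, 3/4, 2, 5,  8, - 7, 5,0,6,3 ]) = [ - 9 ,-7, - 7 , - 6.03,-5 ,-5/9, 0,  3/10, 3/4, 2,3,5,  5,5  ,  5.48,6,  7,  8,9]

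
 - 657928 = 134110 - 792038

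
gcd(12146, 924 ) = 2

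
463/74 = 463/74 = 6.26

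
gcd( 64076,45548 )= 772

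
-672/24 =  - 28=   - 28.00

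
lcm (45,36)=180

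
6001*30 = 180030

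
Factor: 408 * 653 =2^3*3^1 * 17^1 * 653^1=266424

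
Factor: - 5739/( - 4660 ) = 2^( - 2 )*3^1 * 5^ ( - 1)*233^( - 1 )*1913^1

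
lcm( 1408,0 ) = 0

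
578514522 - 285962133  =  292552389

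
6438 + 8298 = 14736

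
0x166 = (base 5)2413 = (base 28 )CM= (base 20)HI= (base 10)358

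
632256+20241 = 652497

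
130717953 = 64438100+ 66279853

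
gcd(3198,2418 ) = 78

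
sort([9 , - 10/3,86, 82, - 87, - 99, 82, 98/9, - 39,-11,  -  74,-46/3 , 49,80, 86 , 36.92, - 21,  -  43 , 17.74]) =[  -  99, - 87, - 74, - 43 ,-39,  -  21,-46/3 , -11,-10/3 , 9,98/9,17.74,36.92,  49,  80,82, 82,  86,  86] 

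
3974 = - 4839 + 8813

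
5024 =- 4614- - 9638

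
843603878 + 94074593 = 937678471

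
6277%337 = 211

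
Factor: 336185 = 5^1*71^1 * 947^1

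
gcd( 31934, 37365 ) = 1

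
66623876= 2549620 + 64074256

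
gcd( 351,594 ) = 27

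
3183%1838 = 1345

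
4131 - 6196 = -2065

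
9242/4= 2310+1/2 = 2310.50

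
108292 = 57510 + 50782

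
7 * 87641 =613487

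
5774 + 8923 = 14697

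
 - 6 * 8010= - 48060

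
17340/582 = 29+77/97= 29.79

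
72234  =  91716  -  19482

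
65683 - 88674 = -22991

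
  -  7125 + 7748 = 623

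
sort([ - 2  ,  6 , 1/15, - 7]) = [ - 7,- 2,1/15,6]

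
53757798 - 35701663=18056135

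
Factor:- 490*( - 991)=2^1*5^1*7^2*991^1= 485590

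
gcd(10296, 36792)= 72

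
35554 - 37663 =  - 2109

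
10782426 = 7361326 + 3421100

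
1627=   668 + 959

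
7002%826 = 394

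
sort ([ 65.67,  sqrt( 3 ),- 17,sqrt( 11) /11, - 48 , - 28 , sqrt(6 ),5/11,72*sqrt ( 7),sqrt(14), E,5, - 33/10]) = [ - 48, - 28 ,  -  17 ,-33/10,sqrt(11) /11,5/11, sqrt(3),sqrt(6), E,sqrt(14 ), 5,65.67, 72 * sqrt( 7) ]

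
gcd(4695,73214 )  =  1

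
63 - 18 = 45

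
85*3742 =318070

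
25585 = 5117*5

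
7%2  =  1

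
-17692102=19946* ( - 887 ) 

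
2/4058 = 1/2029 = 0.00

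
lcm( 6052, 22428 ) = 381276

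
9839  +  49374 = 59213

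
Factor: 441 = 3^2 * 7^2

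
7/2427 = 7/2427 = 0.00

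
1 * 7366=7366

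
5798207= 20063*289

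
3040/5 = 608 =608.00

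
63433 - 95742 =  - 32309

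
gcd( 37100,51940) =7420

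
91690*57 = 5226330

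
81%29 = 23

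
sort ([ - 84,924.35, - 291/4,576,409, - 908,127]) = [ - 908,- 84,  -  291/4,127,409,576,924.35]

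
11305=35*323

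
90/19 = 4 + 14/19 = 4.74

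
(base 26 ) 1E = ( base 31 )19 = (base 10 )40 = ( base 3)1111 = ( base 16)28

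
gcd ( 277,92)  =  1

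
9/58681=9/58681 = 0.00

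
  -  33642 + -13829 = -47471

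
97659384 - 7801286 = 89858098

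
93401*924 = 86302524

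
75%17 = 7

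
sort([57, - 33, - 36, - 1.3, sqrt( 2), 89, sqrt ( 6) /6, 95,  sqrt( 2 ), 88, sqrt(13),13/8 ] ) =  [ - 36,-33,  -  1.3,sqrt(6 ) /6,sqrt(2),sqrt(2 ),13/8,  sqrt(13), 57  ,  88,89, 95 ]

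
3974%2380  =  1594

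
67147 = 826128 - 758981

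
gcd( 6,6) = 6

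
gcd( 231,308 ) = 77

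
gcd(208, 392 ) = 8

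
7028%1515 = 968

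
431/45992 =431/45992 = 0.01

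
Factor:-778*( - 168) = 2^4*3^1*7^1*389^1 = 130704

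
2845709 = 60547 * 47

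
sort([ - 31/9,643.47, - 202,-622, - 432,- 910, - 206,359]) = [ -910, -622, - 432, - 206, - 202 ,-31/9,359, 643.47 ]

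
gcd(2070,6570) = 90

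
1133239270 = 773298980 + 359940290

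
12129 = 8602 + 3527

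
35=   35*1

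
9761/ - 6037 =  - 9761/6037 = - 1.62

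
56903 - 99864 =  - 42961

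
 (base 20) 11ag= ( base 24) en0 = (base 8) 20650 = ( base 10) 8616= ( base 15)2846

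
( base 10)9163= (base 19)1675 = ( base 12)5377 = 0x23CB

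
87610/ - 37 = - 87610/37 = - 2367.84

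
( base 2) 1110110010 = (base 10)946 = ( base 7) 2521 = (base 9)1261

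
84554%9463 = 8850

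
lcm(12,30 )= 60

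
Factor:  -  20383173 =-3^2 * 2264797^1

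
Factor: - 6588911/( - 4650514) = 2^( - 1)*7^1*11^( - 3 )*17^2 * 1747^( - 1) * 3257^1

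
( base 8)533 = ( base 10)347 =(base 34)a7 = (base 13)209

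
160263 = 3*53421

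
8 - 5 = 3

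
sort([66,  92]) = [ 66, 92 ]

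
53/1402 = 53/1402 = 0.04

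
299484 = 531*564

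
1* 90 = 90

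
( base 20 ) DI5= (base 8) 12675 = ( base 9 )7563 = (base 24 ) 9fl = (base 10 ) 5565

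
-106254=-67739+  -38515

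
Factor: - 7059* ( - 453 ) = 3^2*13^1*151^1*181^1 = 3197727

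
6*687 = 4122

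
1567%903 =664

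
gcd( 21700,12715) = 5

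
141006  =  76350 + 64656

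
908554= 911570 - 3016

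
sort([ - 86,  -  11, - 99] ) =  [ - 99, - 86, - 11 ] 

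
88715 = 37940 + 50775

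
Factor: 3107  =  13^1*239^1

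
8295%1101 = 588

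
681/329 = 2 + 23/329 = 2.07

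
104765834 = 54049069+50716765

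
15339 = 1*15339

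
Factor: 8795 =5^1 * 1759^1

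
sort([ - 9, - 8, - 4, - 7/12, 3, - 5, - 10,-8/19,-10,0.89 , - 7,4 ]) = [ - 10, - 10, - 9,-8,  -  7, - 5, - 4, - 7/12,-8/19,0.89,3  ,  4]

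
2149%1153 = 996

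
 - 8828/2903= - 8828/2903 = - 3.04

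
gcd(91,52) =13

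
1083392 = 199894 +883498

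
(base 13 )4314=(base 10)9312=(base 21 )1029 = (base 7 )36102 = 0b10010001100000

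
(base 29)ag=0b100110010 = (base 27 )B9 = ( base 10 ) 306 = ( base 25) C6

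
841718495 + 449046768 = 1290765263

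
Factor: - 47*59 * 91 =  - 7^1*13^1*47^1*59^1 = - 252343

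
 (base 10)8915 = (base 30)9R5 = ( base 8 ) 21323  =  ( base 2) 10001011010011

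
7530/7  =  1075 + 5/7 =1075.71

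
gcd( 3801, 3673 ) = 1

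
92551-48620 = 43931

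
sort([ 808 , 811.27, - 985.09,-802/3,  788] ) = [ - 985.09, - 802/3, 788,808, 811.27]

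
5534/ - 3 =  - 1845 + 1/3= - 1844.67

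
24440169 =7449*3281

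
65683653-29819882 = 35863771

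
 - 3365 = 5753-9118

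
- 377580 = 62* ( - 6090 )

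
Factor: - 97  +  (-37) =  - 134  =  - 2^1*67^1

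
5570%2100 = 1370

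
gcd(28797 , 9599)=9599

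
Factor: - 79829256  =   - 2^3*3^1*13^1* 331^1 * 773^1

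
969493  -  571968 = 397525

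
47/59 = 47/59 =0.80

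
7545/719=7545/719=10.49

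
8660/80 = 108 + 1/4 =108.25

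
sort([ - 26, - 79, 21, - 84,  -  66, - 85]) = [ -85, - 84, - 79,-66 , - 26 , 21] 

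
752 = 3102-2350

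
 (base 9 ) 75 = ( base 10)68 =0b1000100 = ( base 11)62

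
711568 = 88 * 8086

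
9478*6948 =65853144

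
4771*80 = 381680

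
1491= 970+521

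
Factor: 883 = 883^1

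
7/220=7/220= 0.03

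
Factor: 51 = 3^1*17^1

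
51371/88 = 51371/88=583.76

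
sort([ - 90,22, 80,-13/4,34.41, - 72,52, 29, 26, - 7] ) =[ - 90, - 72, - 7,-13/4,22, 26,29,34.41,52, 80] 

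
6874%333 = 214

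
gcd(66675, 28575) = 9525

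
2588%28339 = 2588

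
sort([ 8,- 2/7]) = [ - 2/7,8]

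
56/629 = 56/629 = 0.09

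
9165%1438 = 537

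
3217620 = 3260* 987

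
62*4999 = 309938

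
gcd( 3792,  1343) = 79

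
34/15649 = 34/15649 = 0.00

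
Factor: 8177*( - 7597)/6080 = -2^( - 6 ) *5^( - 1) * 13^1*17^1* 19^(-1)*37^1*71^1*107^1= - 62120669/6080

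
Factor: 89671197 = 3^1*7^1*11^1*388187^1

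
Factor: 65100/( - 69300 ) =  - 3^( - 1) * 11^(-1 ) * 31^1 = - 31/33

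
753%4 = 1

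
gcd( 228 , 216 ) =12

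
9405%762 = 261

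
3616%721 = 11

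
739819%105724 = 105475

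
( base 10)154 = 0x9a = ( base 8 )232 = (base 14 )b0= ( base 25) 64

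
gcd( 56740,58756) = 4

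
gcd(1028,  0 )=1028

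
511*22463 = 11478593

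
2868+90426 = 93294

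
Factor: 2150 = 2^1*5^2*43^1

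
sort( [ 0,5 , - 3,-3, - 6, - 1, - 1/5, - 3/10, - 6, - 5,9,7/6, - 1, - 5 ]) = [-6, - 6, - 5, - 5, - 3, - 3,  -  1, - 1, - 3/10, - 1/5,0, 7/6,5,9] 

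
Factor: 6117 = 3^1 * 2039^1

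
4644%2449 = 2195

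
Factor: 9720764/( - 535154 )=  - 2^1 * 19^ (-1 ) * 557^1*4363^1 * 14083^(-1 ) =-4860382/267577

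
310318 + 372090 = 682408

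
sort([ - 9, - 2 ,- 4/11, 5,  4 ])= [ - 9, - 2, - 4/11,4, 5] 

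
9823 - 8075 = 1748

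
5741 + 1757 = 7498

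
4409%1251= 656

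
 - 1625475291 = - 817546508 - 807928783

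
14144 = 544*26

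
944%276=116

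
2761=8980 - 6219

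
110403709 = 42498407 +67905302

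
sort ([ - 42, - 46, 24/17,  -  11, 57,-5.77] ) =[ - 46, - 42,-11, - 5.77 , 24/17, 57]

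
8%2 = 0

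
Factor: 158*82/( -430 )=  - 6478/215 = - 2^1*5^( - 1)*41^1 * 43^( - 1 )*79^1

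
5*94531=472655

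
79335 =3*26445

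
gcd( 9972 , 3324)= 3324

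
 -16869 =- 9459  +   - 7410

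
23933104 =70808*338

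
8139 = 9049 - 910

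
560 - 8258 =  - 7698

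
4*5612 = 22448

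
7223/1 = 7223 = 7223.00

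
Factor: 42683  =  42683^1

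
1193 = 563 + 630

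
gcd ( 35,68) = 1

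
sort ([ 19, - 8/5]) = [ - 8/5,19]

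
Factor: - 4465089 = -3^2*181^1*  2741^1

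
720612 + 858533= 1579145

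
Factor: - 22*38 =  - 2^2 * 11^1* 19^1 = - 836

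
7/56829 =7/56829 =0.00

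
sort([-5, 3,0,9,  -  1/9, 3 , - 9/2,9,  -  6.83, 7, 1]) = [  -  6.83,  -  5,-9/2, - 1/9,0, 1,3,3,7,9,  9] 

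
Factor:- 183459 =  - 3^1*61153^1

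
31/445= 31/445 = 0.07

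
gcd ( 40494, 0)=40494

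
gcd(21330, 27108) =54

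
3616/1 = 3616=3616.00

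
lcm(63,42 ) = 126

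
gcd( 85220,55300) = 20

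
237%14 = 13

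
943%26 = 7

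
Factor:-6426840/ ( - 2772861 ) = 43720/18863 = 2^3 * 5^1*13^( - 1 )*1093^1  *1451^( - 1) 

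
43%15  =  13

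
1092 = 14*78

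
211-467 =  - 256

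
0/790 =0 = 0.00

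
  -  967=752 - 1719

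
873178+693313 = 1566491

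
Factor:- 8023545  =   - 3^2*5^1*178301^1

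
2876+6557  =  9433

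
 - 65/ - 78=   5/6 = 0.83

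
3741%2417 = 1324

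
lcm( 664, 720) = 59760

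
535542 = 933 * 574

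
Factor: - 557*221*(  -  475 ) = 58471075 = 5^2*13^1 * 17^1*19^1*557^1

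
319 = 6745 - 6426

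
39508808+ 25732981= 65241789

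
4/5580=1/1395 = 0.00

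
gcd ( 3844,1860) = 124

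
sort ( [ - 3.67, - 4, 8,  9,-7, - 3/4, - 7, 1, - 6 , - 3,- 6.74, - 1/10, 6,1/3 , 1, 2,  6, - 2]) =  [ - 7 , - 7, - 6.74, - 6,-4, - 3.67, - 3, - 2, - 3/4,-1/10, 1/3, 1, 1,  2, 6, 6,8, 9]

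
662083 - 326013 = 336070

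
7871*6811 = 53609381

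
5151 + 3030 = 8181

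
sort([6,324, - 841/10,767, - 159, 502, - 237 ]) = [ - 237, - 159, - 841/10, 6,324,502,767 ]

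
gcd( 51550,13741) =1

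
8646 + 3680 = 12326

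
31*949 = 29419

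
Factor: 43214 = 2^1*17^1*31^1*41^1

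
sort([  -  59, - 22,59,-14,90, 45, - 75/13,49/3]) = [ - 59, - 22,-14, - 75/13,49/3  ,  45,59, 90] 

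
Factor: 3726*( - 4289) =-2^1 * 3^4*23^1 *4289^1 = -15980814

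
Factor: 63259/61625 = 5^( - 3) * 7^2*17^( - 1 )*29^ ( - 1 ) * 1291^1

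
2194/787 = 2 + 620/787 = 2.79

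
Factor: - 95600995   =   - 5^1 * 7^1*23^1*103^1*1153^1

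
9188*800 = 7350400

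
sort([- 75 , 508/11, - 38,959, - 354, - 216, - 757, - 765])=[ - 765,-757, - 354, - 216, - 75 , - 38, 508/11, 959]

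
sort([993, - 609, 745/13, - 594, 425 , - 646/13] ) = [ - 609, - 594, - 646/13, 745/13, 425,993]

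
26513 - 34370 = - 7857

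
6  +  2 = 8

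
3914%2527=1387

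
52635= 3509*15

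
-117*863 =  - 100971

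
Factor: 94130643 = 3^1*97^1*323473^1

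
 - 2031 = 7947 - 9978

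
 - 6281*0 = 0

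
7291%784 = 235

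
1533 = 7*219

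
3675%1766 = 143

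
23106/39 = 592 + 6/13=592.46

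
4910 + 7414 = 12324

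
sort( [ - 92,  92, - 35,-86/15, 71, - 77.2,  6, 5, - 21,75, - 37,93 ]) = [-92,-77.2,-37,-35,-21, - 86/15,5,6,71,  75, 92,93]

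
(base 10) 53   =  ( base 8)65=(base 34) 1J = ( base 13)41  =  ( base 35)1i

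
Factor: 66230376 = 2^3*3^1*2759599^1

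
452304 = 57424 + 394880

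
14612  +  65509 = 80121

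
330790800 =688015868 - 357225068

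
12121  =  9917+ 2204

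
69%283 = 69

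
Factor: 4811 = 17^1*283^1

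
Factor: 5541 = 3^1*1847^1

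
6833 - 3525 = 3308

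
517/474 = 1+43/474 = 1.09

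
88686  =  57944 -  - 30742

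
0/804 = 0 = 0.00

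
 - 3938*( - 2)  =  7876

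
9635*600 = 5781000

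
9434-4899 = 4535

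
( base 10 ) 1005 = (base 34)tj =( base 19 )2eh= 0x3ed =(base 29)15J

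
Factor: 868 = 2^2*7^1 *31^1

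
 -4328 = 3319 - 7647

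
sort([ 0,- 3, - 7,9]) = [ - 7, - 3, 0 , 9]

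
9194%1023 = 1010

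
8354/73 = 8354/73 =114.44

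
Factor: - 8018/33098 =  - 211/871  =  - 13^( - 1) * 67^( - 1) * 211^1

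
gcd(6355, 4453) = 1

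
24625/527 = 24625/527 = 46.73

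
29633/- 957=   -  31+34/957 =- 30.96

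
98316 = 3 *32772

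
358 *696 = 249168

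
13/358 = 13/358 = 0.04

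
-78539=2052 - 80591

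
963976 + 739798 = 1703774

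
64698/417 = 21566/139 = 155.15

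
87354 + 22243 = 109597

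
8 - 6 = 2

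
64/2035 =64/2035 = 0.03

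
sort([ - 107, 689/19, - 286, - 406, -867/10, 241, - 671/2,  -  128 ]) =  [ - 406, - 671/2, - 286, - 128, - 107 , - 867/10,689/19,  241]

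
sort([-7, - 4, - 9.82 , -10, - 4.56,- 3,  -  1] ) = [ - 10, - 9.82, - 7, - 4.56, - 4, - 3,  -  1]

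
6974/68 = 102 + 19/34 = 102.56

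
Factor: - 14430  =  -2^1*3^1* 5^1 *13^1*37^1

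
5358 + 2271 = 7629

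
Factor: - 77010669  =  -3^4 * 41^1* 23189^1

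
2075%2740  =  2075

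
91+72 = 163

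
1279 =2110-831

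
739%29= 14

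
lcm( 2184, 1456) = 4368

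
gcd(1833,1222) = 611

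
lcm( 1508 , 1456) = 42224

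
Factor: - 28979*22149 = -641855871 = -3^2*23^1* 107^1*28979^1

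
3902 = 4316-414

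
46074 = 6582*7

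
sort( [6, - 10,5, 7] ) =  [ - 10,5,6,7 ]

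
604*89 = 53756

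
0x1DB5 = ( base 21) H53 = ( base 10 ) 7605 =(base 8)16665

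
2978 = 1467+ 1511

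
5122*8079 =41380638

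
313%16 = 9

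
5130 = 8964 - 3834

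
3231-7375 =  - 4144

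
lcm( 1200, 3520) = 52800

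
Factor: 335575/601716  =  2^( - 2 )*3^( - 1 )*5^2*31^1*41^( - 1)*433^1*1223^ ( - 1)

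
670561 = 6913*97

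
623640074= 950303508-326663434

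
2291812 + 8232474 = 10524286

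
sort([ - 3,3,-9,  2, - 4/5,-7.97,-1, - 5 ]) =[- 9,-7.97, - 5, - 3,-1, -4/5, 2,  3]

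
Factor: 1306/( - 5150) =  - 653/2575 = - 5^ ( - 2)*103^ ( - 1 )*653^1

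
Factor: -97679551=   -  19^1*23^1 * 107^1 * 2089^1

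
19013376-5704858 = 13308518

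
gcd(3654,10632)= 6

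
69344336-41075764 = 28268572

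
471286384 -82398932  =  388887452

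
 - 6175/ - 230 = 26 + 39/46 = 26.85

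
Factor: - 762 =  - 2^1 * 3^1*127^1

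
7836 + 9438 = 17274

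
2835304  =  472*6007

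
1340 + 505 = 1845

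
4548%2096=356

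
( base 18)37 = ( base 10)61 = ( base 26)29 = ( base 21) 2j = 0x3D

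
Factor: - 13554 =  - 2^1 * 3^3*251^1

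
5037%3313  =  1724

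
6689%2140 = 269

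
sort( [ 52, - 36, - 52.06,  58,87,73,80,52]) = [ -52.06, - 36,52, 52,58, 73,80, 87]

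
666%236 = 194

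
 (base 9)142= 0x77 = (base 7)230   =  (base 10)119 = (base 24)4n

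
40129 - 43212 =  - 3083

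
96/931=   96/931 = 0.10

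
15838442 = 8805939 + 7032503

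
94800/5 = 18960 = 18960.00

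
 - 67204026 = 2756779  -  69960805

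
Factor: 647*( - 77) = -49819  =  - 7^1*11^1*647^1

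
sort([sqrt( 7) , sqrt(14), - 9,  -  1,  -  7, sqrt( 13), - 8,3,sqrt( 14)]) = [ - 9, - 8, - 7 , - 1,  sqrt(7 ),3, sqrt( 13), sqrt( 14), sqrt( 14 )]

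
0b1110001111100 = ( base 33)6MW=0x1c7c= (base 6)53432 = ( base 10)7292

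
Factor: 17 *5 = 85 = 5^1*17^1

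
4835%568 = 291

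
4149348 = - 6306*(-658) 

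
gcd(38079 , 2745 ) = 9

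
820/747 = 820/747=1.10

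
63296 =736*86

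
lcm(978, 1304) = 3912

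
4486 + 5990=10476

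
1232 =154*8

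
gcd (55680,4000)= 160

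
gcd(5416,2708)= 2708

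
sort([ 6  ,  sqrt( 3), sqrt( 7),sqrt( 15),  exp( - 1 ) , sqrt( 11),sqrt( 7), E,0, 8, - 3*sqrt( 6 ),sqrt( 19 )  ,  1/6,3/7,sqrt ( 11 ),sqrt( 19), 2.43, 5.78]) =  [ - 3 * sqrt( 6),0, 1/6, exp ( - 1),3/7, sqrt( 3),2.43, sqrt(7),  sqrt( 7), E, sqrt( 11),  sqrt( 11),sqrt(15), sqrt(19), sqrt( 19),5.78,6,8]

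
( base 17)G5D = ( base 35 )3TW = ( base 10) 4722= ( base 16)1272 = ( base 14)1a14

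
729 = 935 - 206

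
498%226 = 46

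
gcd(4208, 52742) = 2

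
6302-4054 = 2248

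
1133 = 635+498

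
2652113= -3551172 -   -  6203285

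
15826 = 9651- - 6175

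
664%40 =24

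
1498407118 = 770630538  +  727776580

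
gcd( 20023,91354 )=1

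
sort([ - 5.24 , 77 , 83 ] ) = [ - 5.24,77 , 83]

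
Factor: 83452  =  2^2*31^1*673^1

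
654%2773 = 654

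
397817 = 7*56831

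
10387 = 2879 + 7508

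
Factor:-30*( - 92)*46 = 2^4 * 3^1 * 5^1 * 23^2=126960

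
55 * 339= 18645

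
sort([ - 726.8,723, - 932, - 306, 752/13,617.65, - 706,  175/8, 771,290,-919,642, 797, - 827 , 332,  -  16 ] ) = [ - 932, - 919, - 827, - 726.8, - 706, -306,-16,175/8 , 752/13,290, 332, 617.65, 642, 723,771,797]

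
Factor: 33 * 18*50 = 29700 = 2^2*3^3*5^2*11^1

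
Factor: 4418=2^1 * 47^2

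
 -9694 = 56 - 9750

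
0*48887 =0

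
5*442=2210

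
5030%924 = 410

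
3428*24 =82272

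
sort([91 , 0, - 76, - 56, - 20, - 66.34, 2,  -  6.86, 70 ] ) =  [ - 76, - 66.34,-56 , - 20, - 6.86, 0, 2, 70, 91]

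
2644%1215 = 214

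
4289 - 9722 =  - 5433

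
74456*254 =18911824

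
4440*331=1469640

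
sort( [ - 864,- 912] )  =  [ - 912, - 864 ]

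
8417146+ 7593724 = 16010870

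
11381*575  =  6544075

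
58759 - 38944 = 19815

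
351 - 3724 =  - 3373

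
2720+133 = 2853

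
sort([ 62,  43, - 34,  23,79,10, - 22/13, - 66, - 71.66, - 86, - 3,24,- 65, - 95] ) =[  -  95, - 86, - 71.66, - 66, - 65,-34,-3,  -  22/13, 10,23, 24,  43, 62, 79] 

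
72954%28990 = 14974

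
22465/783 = 22465/783 = 28.69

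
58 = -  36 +94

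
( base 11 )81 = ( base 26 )3b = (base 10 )89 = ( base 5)324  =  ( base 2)1011001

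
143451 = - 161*( - 891) 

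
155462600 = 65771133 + 89691467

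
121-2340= - 2219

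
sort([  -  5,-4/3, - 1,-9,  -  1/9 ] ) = [ -9,-5, - 4/3, - 1,  -  1/9]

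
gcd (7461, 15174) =9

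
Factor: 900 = 2^2*3^2*5^2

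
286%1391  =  286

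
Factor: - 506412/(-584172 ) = 521^1*601^( - 1 ) = 521/601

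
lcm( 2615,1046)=5230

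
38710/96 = 403  +  11/48 = 403.23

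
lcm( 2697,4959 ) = 153729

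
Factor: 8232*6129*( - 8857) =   -  2^3*3^4*7^3*17^1* 227^1*521^1 = -446870440296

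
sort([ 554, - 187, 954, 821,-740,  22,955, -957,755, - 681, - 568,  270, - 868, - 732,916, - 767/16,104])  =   [ - 957, - 868, - 740, - 732,-681, - 568, - 187, - 767/16,22,104,270 , 554,755,821 , 916,  954, 955 ]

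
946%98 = 64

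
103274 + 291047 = 394321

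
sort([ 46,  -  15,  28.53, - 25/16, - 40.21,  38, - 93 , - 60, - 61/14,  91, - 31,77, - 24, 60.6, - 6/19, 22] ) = [-93, - 60,  -  40.21, - 31, - 24,  -  15 ,  -  61/14, - 25/16, - 6/19, 22, 28.53, 38,46,60.6 , 77,91 ] 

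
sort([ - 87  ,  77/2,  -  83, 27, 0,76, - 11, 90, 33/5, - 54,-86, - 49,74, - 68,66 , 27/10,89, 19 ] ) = [  -  87,-86, - 83,-68, - 54, - 49,  -  11,  0,27/10,33/5,  19, 27,  77/2, 66, 74, 76,89, 90] 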